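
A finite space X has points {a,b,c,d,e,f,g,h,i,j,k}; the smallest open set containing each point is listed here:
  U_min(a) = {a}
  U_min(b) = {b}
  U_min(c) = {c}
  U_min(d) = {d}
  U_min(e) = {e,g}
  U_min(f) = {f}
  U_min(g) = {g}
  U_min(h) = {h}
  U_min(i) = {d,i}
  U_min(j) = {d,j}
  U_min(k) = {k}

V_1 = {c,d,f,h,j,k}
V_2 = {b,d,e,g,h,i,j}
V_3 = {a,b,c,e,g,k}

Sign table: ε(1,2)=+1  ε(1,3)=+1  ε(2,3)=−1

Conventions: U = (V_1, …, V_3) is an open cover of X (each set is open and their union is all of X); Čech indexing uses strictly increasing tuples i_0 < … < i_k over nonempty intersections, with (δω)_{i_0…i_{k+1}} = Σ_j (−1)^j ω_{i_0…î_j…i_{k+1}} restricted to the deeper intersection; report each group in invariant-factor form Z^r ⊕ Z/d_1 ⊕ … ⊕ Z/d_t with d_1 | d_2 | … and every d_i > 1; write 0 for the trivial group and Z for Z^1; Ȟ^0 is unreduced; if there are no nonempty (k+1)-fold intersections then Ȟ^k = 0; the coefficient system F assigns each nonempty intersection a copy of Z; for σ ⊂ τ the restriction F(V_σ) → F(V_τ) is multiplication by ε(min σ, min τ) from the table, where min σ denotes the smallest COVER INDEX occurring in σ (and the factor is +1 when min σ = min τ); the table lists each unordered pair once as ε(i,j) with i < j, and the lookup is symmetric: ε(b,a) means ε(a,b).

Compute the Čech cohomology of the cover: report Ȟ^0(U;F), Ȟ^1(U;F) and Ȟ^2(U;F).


intersection data:
  V12={d,h,j} V13={c,k} V23={b,e,g}
C dims 3,3; δ0: rk 3, SNF 1^2·2
Ȟ^0 = (3 − 3) − 0 = 0, so Ȟ^0 ≅ 0
Ȟ^1 = (3 − 0) − 3 = 0 plus torsion [2], so Ȟ^1 ≅ Z/2
Ȟ^2 = (0 − 0) − 0 = 0, so Ȟ^2 ≅ 0

Ȟ^0 = 0; Ȟ^1 = Z/2; Ȟ^2 = 0


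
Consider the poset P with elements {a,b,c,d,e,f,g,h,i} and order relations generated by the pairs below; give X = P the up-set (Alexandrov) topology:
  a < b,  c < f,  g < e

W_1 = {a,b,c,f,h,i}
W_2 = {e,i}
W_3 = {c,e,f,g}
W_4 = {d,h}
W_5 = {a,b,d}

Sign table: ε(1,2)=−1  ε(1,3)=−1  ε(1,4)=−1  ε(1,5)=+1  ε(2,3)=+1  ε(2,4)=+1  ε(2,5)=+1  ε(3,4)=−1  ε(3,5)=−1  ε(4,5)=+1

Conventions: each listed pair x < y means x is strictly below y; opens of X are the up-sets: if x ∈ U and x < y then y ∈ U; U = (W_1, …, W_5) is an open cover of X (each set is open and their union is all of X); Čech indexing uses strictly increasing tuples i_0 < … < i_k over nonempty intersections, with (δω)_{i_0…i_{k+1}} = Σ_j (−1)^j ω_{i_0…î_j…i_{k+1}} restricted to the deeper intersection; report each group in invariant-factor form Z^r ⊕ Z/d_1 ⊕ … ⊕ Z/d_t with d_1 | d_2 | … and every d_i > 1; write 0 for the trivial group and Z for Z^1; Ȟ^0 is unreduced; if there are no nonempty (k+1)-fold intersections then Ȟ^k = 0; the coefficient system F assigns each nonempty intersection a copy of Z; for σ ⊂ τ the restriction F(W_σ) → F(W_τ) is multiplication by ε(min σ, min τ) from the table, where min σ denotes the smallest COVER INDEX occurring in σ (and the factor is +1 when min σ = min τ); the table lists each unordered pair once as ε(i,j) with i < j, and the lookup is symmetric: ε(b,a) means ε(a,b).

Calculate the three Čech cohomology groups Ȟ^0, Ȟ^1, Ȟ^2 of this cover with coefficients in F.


Ȟ^0 = 0; Ȟ^1 = Z ⊕ Z/2; Ȟ^2 = 0

nerve of the cover:
  W12={i} W13={c,f} W14={h} W15={a,b} W23={e} W45={d}
C dims 5,6; δ0: rk 5, SNF 1^4·2
Ȟ^0 = (5 − 5) − 0 = 0, so Ȟ^0 ≅ 0
Ȟ^1 = (6 − 0) − 5 = 1 plus torsion [2], so Ȟ^1 ≅ Z ⊕ Z/2
Ȟ^2 = (0 − 0) − 0 = 0, so Ȟ^2 ≅ 0


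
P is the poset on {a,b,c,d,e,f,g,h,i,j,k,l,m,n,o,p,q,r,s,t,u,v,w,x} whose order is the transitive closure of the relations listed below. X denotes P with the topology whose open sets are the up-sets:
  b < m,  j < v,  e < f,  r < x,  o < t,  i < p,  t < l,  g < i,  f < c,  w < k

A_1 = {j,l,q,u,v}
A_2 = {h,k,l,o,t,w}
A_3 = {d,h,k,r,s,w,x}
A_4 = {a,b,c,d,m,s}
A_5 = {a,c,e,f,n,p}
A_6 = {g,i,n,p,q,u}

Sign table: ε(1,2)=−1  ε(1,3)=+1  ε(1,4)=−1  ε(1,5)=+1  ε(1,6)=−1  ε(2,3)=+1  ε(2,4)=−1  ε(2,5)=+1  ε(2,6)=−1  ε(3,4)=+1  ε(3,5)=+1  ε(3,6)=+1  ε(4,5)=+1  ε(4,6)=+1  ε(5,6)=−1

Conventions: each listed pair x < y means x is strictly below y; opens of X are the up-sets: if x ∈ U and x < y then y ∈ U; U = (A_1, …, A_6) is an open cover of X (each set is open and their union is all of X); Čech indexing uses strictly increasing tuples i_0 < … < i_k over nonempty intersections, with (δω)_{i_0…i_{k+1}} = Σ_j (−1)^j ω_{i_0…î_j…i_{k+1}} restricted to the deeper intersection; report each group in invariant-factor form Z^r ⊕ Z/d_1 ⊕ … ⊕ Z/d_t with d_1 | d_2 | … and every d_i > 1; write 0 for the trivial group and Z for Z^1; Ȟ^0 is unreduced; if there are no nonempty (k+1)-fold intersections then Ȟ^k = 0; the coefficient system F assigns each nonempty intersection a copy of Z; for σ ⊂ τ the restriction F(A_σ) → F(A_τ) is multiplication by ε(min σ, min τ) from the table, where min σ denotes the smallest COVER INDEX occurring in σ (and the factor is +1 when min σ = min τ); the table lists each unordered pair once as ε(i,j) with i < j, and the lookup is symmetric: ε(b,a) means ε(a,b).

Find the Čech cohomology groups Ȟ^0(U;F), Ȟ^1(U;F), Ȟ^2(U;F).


Ȟ^0 ≅ 0, Ȟ^1 ≅ Z/2, Ȟ^2 ≅ 0

nonempty intersections:
  A12={l} A16={q,u} A23={h,k,w} A34={d,s} A45={a,c} A56={n,p}
C dims 6,6; δ0: rk 6, SNF 1^5·2
Ȟ^0: (6−6)−0=0 ⇒ 0
Ȟ^1: (6−0)−6=0 plus torsion [2] ⇒ Z/2
Ȟ^2: (0−0)−0=0 ⇒ 0


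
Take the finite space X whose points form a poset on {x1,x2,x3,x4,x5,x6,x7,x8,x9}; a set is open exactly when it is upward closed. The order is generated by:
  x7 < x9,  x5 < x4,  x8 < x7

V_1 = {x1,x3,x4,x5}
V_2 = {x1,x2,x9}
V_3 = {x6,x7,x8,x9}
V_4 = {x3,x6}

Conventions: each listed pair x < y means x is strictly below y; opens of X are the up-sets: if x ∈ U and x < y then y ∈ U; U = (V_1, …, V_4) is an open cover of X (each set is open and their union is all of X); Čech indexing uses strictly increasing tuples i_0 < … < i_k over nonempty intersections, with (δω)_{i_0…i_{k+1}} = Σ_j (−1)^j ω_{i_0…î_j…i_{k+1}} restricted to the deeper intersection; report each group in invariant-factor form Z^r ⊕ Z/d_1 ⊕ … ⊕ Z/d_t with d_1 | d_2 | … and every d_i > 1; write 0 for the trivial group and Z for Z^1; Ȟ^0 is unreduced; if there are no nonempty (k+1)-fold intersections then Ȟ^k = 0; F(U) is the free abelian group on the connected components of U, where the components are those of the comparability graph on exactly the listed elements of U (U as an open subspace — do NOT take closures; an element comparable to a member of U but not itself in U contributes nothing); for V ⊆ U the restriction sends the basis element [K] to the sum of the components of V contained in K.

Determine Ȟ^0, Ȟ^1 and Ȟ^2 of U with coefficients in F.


nonempty overlaps:
  V12={x1} V14={x3} V23={x9} V34={x6}
components per intersection:
  V1: {x1} {x3} {x4,x5}
  V2: {x1} {x2} {x9}
  V3: {x6} {x7,x8,x9}
  V4: {x3} {x6}
  V12: {x1}
  V14: {x3}
  V23: {x9}
  V34: {x6}
C dims 10,4; δ0: rk 4, SNF 1^4
degree 0: 10−4−0 = 6 → Ȟ^0 ≅ Z^6
degree 1: 4−0−4 = 0 → Ȟ^1 ≅ 0
degree 2: 0−0−0 = 0 → Ȟ^2 ≅ 0

Ȟ^0 = Z^6,  Ȟ^1 = 0,  Ȟ^2 = 0


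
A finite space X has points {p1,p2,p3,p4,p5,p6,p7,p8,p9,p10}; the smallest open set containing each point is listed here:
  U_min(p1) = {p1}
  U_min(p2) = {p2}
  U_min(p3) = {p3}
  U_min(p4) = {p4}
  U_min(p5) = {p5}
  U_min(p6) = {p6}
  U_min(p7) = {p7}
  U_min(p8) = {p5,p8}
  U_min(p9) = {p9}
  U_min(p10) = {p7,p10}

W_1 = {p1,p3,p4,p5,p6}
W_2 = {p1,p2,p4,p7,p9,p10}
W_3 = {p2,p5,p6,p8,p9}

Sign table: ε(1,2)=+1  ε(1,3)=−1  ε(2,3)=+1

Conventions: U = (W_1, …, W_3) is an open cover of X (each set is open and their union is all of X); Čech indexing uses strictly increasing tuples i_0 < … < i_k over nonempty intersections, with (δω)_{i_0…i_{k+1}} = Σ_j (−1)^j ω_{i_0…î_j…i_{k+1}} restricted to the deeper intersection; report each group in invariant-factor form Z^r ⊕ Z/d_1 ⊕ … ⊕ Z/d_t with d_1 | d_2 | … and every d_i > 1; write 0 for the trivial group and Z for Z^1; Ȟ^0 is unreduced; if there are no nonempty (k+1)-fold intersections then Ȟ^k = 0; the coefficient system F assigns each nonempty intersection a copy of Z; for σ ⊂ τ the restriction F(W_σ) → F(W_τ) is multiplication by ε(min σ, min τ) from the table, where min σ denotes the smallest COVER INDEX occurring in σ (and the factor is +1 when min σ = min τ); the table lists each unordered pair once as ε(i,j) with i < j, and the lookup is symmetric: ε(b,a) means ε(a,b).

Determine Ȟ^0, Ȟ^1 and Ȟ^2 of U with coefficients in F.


Ȟ^0 ≅ 0, Ȟ^1 ≅ Z/2, Ȟ^2 ≅ 0

cover nerve:
  W12={p1,p4} W13={p5,p6} W23={p2,p9}
C dims 3,3; δ0: rk 3, SNF 1^2·2
Ȟ^0: (3−3)−0=0 ⇒ 0
Ȟ^1: (3−0)−3=0 plus torsion [2] ⇒ Z/2
Ȟ^2: (0−0)−0=0 ⇒ 0


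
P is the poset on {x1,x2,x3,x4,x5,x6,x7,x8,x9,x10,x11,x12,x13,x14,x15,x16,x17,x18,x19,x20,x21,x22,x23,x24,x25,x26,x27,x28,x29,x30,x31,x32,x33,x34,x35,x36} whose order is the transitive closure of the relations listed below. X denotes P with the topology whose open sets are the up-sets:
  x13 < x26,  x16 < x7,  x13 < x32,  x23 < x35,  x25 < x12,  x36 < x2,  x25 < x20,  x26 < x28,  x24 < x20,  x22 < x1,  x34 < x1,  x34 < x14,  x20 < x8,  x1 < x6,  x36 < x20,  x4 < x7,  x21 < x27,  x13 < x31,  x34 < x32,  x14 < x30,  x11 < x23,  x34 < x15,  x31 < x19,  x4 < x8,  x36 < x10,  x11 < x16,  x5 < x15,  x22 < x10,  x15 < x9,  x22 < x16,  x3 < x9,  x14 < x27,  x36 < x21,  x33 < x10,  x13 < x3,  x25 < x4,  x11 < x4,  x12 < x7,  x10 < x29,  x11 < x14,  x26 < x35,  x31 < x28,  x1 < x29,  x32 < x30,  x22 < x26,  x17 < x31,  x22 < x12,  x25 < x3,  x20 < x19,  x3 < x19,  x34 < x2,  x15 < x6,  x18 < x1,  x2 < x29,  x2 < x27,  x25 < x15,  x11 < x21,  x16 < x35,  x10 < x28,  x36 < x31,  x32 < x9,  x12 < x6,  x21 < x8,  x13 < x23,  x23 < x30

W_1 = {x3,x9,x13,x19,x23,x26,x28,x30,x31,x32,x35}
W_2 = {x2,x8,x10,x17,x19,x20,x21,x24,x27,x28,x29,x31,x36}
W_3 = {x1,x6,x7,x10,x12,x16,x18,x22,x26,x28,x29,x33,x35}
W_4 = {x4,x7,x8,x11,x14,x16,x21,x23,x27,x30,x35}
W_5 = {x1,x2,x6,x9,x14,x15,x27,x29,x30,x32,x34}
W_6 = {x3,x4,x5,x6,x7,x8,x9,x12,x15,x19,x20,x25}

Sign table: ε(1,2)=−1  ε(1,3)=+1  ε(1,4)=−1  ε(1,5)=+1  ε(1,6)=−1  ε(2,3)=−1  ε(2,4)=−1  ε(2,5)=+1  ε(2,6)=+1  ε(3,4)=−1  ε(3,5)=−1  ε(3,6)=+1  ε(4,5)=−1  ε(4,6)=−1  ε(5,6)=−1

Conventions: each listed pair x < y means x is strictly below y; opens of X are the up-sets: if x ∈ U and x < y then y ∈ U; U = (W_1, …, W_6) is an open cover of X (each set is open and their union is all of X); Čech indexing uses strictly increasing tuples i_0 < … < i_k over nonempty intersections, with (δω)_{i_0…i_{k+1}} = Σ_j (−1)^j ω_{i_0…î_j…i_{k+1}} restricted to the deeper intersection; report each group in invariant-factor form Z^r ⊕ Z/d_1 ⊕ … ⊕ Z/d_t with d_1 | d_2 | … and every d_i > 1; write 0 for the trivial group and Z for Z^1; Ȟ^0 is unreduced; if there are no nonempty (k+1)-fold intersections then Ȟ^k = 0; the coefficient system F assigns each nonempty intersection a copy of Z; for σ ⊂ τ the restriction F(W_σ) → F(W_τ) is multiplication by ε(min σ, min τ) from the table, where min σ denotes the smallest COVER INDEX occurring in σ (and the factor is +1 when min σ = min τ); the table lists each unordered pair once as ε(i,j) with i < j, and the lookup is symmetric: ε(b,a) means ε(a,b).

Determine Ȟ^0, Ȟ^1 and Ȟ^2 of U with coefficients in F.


Ȟ^0 ≅ 0; Ȟ^1 ≅ Z/2; Ȟ^2 ≅ Z

cover nerve:
  W12={x19,x28,x31} W13={x26,x28,x35} W14={x23,x30,x35} W15={x9,x30,x32} W16={x3,x9,x19} W23={x10,x28,x29} W24={x8,x21,x27} W25={x2,x27,x29} W26={x8,x19,x20} W34={x7,x16,x35} W35={x1,x6,x29} W36={x6,x7,x12} W45={x14,x27,x30} W46={x4,x7,x8} W56={x6,x9,x15}
  W123={x28} W126={x19} W134={x35} W145={x30} W156={x9} W235={x29} W245={x27} W246={x8} W346={x7} W356={x6}
C dims 6,15,10; δ0: rk 6, SNF 1^5·2; δ1: rk 9, SNF 1^9
Ȟ^0: (6−6)−0=0 ⇒ 0
Ȟ^1: (15−9)−6=0 plus torsion [2] ⇒ Z/2
Ȟ^2: (10−0)−9=1 ⇒ Z


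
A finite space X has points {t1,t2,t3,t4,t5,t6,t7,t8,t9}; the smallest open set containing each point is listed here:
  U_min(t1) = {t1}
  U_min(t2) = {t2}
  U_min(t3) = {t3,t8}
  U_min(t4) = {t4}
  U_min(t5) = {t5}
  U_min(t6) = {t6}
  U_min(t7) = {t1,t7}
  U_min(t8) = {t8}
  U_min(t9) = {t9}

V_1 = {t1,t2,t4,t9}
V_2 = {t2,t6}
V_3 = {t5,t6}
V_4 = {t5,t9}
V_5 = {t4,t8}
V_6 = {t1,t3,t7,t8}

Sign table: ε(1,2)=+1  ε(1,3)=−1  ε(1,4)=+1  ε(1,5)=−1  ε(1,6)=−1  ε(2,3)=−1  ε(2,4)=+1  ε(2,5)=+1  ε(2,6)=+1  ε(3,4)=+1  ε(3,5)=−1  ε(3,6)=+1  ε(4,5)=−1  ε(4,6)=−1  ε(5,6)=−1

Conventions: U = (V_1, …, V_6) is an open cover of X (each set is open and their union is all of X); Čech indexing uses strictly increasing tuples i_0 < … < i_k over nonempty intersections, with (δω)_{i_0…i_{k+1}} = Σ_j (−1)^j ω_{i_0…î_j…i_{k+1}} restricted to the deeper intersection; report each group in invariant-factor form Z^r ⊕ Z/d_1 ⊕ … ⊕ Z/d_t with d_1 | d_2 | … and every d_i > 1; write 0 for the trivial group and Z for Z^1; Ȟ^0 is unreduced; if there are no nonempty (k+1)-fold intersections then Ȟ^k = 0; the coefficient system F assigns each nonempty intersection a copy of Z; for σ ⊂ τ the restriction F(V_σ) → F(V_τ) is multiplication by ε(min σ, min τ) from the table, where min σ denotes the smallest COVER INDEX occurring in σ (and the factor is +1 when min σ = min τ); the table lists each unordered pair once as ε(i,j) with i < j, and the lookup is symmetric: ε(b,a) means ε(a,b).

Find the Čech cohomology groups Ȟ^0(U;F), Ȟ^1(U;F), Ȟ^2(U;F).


Ȟ^0(U;F) ≅ 0, Ȟ^1(U;F) ≅ Z ⊕ Z/2, Ȟ^2(U;F) ≅ 0

nerve simplices:
  V12={t2} V14={t9} V15={t4} V16={t1} V23={t6} V34={t5} V56={t8}
C dims 6,7; δ0: rk 6, SNF 1^5·2
degree 0: 6−6−0 = 0 → Ȟ^0 ≅ 0
degree 1: 7−0−6 = 1 plus torsion [2] → Ȟ^1 ≅ Z ⊕ Z/2
degree 2: 0−0−0 = 0 → Ȟ^2 ≅ 0


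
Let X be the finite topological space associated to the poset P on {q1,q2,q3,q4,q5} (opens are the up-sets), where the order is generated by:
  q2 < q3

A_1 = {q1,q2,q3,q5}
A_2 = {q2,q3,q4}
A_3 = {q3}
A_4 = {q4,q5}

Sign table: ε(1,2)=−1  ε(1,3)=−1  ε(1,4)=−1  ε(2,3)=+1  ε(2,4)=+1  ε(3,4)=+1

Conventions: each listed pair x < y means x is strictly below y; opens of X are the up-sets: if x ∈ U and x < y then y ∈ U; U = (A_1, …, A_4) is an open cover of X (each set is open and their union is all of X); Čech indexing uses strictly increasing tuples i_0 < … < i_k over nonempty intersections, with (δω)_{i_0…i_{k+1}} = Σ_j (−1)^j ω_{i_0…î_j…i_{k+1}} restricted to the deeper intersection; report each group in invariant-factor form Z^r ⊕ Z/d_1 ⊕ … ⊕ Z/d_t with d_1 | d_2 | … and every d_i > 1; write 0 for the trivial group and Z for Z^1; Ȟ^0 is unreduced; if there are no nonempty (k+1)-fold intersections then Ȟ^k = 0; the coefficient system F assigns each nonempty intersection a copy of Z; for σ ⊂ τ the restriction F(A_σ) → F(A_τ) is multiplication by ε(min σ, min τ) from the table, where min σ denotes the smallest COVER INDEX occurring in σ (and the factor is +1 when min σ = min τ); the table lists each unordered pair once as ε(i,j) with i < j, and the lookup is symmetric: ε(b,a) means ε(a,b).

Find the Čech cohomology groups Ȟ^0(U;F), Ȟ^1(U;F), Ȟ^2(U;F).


cover nerve:
  A12={q2,q3} A13={q3} A14={q5} A23={q3} A24={q4}
  A123={q3}
C dims 4,5,1; δ0: rk 3, SNF 1^3; δ1: rk 1, SNF 1^1
Ȟ^0: (4−3)−0=1 ⇒ Z
Ȟ^1: (5−1)−3=1 ⇒ Z
Ȟ^2: (1−0)−1=0 ⇒ 0

Ȟ^0(U;F) ≅ Z,  Ȟ^1(U;F) ≅ Z,  Ȟ^2(U;F) ≅ 0


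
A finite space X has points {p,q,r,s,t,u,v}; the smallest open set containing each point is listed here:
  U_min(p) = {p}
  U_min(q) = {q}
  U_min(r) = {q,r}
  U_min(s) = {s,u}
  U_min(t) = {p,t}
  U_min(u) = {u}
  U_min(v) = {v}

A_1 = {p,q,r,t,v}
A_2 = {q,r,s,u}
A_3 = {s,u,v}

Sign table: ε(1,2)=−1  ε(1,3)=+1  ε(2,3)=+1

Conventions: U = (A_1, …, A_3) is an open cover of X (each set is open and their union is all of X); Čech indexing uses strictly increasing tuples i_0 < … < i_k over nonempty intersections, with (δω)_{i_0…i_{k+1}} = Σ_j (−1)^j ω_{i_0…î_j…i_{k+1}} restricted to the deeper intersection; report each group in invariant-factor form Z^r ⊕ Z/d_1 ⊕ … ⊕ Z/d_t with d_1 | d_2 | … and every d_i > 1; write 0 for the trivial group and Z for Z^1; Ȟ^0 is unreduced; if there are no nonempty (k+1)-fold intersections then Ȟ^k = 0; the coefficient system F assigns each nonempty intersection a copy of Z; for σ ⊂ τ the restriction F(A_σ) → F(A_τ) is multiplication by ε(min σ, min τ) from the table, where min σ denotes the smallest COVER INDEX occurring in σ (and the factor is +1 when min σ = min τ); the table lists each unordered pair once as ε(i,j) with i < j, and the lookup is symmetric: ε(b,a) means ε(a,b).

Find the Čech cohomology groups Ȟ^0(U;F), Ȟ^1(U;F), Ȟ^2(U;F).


Ȟ^0 = 0; Ȟ^1 = Z/2; Ȟ^2 = 0

nerve of the cover:
  A12={q,r} A13={v} A23={s,u}
C dims 3,3; δ0: rk 3, SNF 1^2·2
Ȟ^0 = (3 − 3) − 0 = 0, so Ȟ^0 ≅ 0
Ȟ^1 = (3 − 0) − 3 = 0 plus torsion [2], so Ȟ^1 ≅ Z/2
Ȟ^2 = (0 − 0) − 0 = 0, so Ȟ^2 ≅ 0


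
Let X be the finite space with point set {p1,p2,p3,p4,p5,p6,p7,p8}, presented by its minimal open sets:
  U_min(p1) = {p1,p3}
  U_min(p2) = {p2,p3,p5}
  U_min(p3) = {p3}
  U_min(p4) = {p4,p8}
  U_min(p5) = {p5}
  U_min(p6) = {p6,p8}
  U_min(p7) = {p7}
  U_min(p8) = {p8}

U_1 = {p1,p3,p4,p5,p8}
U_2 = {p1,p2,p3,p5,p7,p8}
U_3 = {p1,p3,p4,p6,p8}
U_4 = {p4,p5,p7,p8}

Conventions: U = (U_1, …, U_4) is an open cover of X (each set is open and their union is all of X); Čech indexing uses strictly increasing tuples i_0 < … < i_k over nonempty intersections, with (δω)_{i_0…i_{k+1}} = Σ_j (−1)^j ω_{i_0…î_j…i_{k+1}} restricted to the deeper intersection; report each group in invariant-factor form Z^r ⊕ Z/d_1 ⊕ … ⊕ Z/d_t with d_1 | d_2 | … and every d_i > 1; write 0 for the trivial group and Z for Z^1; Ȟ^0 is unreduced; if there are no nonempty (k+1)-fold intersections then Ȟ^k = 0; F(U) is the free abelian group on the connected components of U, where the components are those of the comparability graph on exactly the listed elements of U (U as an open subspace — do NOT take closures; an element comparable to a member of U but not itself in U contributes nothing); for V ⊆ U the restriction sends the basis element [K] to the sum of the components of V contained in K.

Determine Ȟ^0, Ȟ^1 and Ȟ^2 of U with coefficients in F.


intersection data:
  U12={p1,p3,p5,p8} U13={p1,p3,p4,p8} U14={p4,p5,p8} U23={p1,p3,p8} U24={p5,p7,p8} U34={p4,p8}
  U123={p1,p3,p8} U124={p5,p8} U134={p4,p8} U234={p8}
  U1234={p8}
components per intersection:
  U1: {p1,p3} {p4,p8} {p5}
  U2: {p1,p2,p3,p5} {p7} {p8}
  U3: {p1,p3} {p4,p6,p8}
  U4: {p4,p8} {p5} {p7}
  U12: {p1,p3} {p5} {p8}
  U13: {p1,p3} {p4,p8}
  U14: {p4,p8} {p5}
  U23: {p1,p3} {p8}
  U24: {p5} {p7} {p8}
  U34: {p4,p8}
  U123: {p1,p3} {p8}
  U124: {p5} {p8}
  U134: {p4,p8}
  U234: {p8}
  U1234: {p8}
C dims 11,13,6,1; δ0: rk 8, SNF 1^8; δ1: rk 5, SNF 1^5; δ2: rk 1, SNF 1^1
Ȟ^0 = (11 − 8) − 0 = 3, so Ȟ^0 ≅ Z^3
Ȟ^1 = (13 − 5) − 8 = 0, so Ȟ^1 ≅ 0
Ȟ^2 = (6 − 1) − 5 = 0, so Ȟ^2 ≅ 0

Ȟ^0(U;F) ≅ Z^3; Ȟ^1(U;F) ≅ 0; Ȟ^2(U;F) ≅ 0


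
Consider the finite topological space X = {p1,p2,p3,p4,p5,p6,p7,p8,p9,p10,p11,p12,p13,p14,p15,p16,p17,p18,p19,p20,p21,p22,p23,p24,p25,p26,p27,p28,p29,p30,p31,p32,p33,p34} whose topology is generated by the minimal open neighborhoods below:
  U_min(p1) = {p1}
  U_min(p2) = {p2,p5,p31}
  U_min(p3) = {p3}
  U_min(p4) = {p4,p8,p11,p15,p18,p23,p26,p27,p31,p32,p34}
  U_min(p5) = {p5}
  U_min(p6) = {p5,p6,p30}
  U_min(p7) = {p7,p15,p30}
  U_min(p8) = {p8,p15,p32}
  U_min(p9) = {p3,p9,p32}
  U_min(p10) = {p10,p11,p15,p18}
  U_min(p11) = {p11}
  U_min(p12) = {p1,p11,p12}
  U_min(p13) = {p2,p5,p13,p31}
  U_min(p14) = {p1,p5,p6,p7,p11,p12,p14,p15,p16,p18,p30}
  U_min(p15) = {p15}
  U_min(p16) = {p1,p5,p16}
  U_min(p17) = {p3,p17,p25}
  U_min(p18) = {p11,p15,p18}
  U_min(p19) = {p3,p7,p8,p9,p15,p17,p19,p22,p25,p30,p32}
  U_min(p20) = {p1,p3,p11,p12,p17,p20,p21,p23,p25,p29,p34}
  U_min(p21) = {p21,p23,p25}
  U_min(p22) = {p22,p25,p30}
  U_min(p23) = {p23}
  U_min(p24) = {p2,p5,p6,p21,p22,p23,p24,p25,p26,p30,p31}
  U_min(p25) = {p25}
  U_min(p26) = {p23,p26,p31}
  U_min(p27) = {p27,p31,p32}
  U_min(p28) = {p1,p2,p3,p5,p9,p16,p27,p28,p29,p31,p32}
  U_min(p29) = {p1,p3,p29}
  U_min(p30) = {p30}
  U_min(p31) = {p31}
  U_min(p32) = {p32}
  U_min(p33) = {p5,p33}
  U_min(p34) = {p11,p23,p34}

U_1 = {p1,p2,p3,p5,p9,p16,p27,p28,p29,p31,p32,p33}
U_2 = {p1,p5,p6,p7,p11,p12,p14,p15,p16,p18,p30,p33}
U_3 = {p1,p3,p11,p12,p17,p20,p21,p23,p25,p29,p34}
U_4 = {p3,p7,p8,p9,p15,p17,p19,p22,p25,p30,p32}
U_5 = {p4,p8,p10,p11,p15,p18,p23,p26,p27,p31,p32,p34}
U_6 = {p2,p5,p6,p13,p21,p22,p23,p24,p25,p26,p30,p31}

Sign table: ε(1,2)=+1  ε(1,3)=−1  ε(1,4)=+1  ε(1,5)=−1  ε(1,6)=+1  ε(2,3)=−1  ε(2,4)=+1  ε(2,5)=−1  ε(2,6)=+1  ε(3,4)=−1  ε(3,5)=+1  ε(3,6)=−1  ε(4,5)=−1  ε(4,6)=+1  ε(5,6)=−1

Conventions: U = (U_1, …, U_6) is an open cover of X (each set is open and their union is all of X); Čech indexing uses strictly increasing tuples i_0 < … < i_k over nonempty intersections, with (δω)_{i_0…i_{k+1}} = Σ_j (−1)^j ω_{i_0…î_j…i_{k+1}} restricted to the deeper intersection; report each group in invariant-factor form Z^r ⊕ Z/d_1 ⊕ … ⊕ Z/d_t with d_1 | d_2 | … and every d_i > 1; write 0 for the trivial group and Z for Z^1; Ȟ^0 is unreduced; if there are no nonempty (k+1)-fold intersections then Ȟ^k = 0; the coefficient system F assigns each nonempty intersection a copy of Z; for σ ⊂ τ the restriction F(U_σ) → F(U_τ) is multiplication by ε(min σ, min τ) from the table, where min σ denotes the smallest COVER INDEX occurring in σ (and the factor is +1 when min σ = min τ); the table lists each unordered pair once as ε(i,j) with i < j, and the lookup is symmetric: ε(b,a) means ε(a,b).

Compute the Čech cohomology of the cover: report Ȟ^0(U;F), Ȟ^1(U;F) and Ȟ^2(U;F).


nonempty overlaps:
  U12={p1,p5,p16,p33} U13={p1,p3,p29} U14={p3,p9,p32} U15={p27,p31,p32} U16={p2,p5,p31} U23={p1,p11,p12} U24={p7,p15,p30} U25={p11,p15,p18} U26={p5,p6,p30} U34={p3,p17,p25} U35={p11,p23,p34} U36={p21,p23,p25} U45={p8,p15,p32} U46={p22,p25,p30} U56={p23,p26,p31}
  U123={p1} U126={p5} U134={p3} U145={p32} U156={p31} U235={p11} U245={p15} U246={p30} U346={p25} U356={p23}
C dims 6,15,10; δ0: rk 5, SNF 1^5; δ1: rk 10, SNF 1^9·2
degree 0: 6−5−0 = 1 → Ȟ^0 ≅ Z
degree 1: 15−10−5 = 0 → Ȟ^1 ≅ 0
degree 2: 10−0−10 = 0 plus torsion [2] → Ȟ^2 ≅ Z/2

Ȟ^0 ≅ Z, Ȟ^1 ≅ 0 and Ȟ^2 ≅ Z/2


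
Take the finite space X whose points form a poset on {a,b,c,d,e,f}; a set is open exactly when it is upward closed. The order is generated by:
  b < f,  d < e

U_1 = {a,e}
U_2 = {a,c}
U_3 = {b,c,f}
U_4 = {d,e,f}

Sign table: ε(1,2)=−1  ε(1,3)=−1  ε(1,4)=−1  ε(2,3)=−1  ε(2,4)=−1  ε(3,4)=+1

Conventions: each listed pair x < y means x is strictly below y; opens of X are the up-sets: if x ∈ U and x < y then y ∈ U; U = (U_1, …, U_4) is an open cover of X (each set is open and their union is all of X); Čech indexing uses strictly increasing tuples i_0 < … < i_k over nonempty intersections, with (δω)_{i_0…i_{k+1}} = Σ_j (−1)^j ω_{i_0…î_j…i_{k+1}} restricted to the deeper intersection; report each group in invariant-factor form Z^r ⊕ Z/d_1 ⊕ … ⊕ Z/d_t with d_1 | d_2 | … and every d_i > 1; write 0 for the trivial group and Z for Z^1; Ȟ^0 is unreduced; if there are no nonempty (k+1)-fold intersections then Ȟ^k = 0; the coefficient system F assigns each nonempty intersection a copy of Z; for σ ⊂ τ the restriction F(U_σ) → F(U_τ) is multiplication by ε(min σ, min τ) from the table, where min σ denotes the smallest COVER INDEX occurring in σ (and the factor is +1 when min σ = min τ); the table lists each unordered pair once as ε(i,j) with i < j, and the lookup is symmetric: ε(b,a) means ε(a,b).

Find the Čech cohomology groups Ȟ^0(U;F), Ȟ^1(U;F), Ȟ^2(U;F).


intersection data:
  U12={a} U14={e} U23={c} U34={f}
C dims 4,4; δ0: rk 4, SNF 1^3·2
Ȟ^0 = (4 − 4) − 0 = 0, so Ȟ^0 ≅ 0
Ȟ^1 = (4 − 0) − 4 = 0 plus torsion [2], so Ȟ^1 ≅ Z/2
Ȟ^2 = (0 − 0) − 0 = 0, so Ȟ^2 ≅ 0

Ȟ^0(U;F) ≅ 0, Ȟ^1(U;F) ≅ Z/2, Ȟ^2(U;F) ≅ 0


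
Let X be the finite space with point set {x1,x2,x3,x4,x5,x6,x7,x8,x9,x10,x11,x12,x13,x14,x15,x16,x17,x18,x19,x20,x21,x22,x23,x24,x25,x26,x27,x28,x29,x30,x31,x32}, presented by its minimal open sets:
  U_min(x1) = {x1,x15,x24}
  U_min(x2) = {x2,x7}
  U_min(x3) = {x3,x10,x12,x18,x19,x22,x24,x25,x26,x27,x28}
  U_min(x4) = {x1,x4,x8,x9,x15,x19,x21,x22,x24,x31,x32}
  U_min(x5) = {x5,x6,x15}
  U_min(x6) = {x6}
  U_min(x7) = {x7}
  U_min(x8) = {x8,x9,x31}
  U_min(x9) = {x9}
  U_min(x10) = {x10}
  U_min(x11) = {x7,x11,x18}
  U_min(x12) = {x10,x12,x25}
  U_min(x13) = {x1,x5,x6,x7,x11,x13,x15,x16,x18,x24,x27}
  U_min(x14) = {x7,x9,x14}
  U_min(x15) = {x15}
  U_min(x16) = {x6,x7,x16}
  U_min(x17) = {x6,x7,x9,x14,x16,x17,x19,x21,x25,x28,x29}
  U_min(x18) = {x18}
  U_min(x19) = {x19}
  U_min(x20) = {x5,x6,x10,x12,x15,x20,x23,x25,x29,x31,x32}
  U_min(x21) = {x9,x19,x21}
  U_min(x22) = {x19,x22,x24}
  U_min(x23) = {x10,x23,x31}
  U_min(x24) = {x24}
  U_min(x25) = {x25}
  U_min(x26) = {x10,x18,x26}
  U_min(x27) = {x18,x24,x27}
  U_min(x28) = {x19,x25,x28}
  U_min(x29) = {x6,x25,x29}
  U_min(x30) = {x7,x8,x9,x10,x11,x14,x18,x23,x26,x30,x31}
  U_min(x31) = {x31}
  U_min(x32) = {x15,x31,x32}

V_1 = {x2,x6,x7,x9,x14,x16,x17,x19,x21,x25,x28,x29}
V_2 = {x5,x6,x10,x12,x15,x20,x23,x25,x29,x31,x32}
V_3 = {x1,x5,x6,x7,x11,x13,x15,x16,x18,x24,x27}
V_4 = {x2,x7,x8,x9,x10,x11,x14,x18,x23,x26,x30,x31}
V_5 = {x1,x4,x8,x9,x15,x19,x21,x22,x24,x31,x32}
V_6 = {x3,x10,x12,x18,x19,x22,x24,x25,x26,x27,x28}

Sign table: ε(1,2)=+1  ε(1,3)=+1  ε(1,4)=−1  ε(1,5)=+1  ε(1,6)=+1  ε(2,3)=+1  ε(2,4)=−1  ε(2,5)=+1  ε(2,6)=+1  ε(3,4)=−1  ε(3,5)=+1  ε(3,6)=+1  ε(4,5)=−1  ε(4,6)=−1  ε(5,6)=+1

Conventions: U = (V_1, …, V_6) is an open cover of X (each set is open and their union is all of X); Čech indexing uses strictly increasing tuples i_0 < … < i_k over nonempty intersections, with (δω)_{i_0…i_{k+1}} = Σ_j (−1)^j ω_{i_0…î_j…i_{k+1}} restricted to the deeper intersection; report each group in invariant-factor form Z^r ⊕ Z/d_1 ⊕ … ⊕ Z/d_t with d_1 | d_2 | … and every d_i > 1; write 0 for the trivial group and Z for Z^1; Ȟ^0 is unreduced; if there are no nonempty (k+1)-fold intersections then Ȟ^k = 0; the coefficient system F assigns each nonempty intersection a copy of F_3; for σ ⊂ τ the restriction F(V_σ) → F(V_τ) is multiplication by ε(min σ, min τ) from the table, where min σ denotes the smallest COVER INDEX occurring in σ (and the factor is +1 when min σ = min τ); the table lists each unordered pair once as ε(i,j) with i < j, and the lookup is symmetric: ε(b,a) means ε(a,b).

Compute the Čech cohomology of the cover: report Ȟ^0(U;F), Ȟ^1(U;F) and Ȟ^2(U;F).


cover nerve:
  V12={x6,x25,x29} V13={x6,x7,x16} V14={x2,x7,x9,x14} V15={x9,x19,x21} V16={x19,x25,x28} V23={x5,x6,x15} V24={x10,x23,x31} V25={x15,x31,x32} V26={x10,x12,x25} V34={x7,x11,x18} V35={x1,x15,x24} V36={x18,x24,x27} V45={x8,x9,x31} V46={x10,x18,x26} V56={x19,x22,x24}
  V123={x6} V126={x25} V134={x7} V145={x9} V156={x19} V235={x15} V245={x31} V246={x10} V346={x18} V356={x24}
C dims 6,15,10; δ0: rk_F3 5; δ1: rk_F3 10
Ȟ^0: (6−5)−0=1 ⇒ Z/3
Ȟ^1: (15−10)−5=0 ⇒ 0
Ȟ^2: (10−0)−10=0 ⇒ 0

Ȟ^0 = Z/3,  Ȟ^1 = 0,  Ȟ^2 = 0


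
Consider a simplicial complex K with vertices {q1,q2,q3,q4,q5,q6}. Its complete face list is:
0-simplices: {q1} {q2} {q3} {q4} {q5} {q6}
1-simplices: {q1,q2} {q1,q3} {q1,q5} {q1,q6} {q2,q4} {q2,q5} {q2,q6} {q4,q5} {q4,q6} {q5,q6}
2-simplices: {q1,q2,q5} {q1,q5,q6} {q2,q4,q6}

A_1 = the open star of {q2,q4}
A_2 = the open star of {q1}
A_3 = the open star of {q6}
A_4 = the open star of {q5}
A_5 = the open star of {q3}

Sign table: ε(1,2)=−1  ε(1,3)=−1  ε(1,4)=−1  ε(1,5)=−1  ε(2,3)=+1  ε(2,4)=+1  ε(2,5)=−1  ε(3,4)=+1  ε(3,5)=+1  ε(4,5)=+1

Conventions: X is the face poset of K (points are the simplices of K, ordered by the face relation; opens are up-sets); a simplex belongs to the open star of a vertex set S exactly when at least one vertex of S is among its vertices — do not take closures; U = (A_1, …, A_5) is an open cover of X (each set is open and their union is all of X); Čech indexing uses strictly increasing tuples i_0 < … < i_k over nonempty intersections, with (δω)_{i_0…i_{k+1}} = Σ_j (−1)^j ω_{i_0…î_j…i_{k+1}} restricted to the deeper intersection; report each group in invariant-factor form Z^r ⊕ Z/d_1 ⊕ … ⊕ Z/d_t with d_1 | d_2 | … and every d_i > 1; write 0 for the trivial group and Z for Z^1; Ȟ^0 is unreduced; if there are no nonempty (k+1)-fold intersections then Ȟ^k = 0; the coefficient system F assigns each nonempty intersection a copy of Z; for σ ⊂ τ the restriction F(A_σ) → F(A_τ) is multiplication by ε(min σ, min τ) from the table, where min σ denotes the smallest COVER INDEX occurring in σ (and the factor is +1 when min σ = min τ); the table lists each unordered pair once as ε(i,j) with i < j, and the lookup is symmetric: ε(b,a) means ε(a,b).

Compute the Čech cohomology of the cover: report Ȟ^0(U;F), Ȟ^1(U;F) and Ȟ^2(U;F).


nerve of the cover:
  A1={{q2},{q4},{q1,q2},{q2,q4},{q2,q5},{q2,q6},{q4,q5},{q4,q6},{q1,q2,q5},{q2,q4,q6}} A2={{q1},{q1,q2},{q1,q3},{q1,q5},{q1,q6},{q1,q2,q5},{q1,q5,q6}} A3={{q6},{q1,q6},{q2,q6},{q4,q6},{q5,q6},{q1,q5,q6},{q2,q4,q6}} A4={{q5},{q1,q5},{q2,q5},{q4,q5},{q5,q6},{q1,q2,q5},{q1,q5,q6}} A5={{q3},{q1,q3}}
  A12={{q1,q2},{q1,q2,q5}} A13={{q2,q6},{q4,q6},{q2,q4,q6}} A14={{q2,q5},{q4,q5},{q1,q2,q5}} A23={{q1,q6},{q1,q5,q6}} A24={{q1,q5},{q1,q2,q5},{q1,q5,q6}} A25={{q1,q3}} A34={{q5,q6},{q1,q5,q6}}
  A124={{q1,q2,q5}} A234={{q1,q5,q6}}
C dims 5,7,2; δ0: rk 4, SNF 1^4; δ1: rk 2, SNF 1^2
Ȟ^0 = (5 − 4) − 0 = 1, so Ȟ^0 ≅ Z
Ȟ^1 = (7 − 2) − 4 = 1, so Ȟ^1 ≅ Z
Ȟ^2 = (2 − 0) − 2 = 0, so Ȟ^2 ≅ 0

Ȟ^0 = Z,  Ȟ^1 = Z,  Ȟ^2 = 0


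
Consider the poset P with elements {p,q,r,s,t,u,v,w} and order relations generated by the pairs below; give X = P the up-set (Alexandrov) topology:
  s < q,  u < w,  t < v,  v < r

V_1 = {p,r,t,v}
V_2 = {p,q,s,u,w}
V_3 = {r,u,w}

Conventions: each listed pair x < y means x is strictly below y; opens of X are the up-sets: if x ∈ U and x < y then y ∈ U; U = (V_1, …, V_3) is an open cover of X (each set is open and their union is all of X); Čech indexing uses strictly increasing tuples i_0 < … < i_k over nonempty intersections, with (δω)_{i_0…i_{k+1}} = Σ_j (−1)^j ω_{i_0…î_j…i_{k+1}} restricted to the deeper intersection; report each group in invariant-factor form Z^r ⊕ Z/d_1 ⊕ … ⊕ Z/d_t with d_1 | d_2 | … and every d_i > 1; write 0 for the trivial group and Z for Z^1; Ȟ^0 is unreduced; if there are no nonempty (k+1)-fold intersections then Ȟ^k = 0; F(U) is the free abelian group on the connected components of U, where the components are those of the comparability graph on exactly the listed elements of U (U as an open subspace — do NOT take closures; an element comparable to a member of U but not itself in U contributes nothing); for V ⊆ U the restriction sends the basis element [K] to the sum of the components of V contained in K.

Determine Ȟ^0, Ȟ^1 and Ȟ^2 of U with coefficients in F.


nerve simplices:
  V12={p} V13={r} V23={u,w}
components per intersection:
  V1: {p} {r,t,v}
  V2: {p} {q,s} {u,w}
  V3: {r} {u,w}
  V12: {p}
  V13: {r}
  V23: {u,w}
C dims 7,3; δ0: rk 3, SNF 1^3
degree 0: 7−3−0 = 4 → Ȟ^0 ≅ Z^4
degree 1: 3−0−3 = 0 → Ȟ^1 ≅ 0
degree 2: 0−0−0 = 0 → Ȟ^2 ≅ 0

Ȟ^0(U;F) ≅ Z^4, Ȟ^1(U;F) ≅ 0, Ȟ^2(U;F) ≅ 0


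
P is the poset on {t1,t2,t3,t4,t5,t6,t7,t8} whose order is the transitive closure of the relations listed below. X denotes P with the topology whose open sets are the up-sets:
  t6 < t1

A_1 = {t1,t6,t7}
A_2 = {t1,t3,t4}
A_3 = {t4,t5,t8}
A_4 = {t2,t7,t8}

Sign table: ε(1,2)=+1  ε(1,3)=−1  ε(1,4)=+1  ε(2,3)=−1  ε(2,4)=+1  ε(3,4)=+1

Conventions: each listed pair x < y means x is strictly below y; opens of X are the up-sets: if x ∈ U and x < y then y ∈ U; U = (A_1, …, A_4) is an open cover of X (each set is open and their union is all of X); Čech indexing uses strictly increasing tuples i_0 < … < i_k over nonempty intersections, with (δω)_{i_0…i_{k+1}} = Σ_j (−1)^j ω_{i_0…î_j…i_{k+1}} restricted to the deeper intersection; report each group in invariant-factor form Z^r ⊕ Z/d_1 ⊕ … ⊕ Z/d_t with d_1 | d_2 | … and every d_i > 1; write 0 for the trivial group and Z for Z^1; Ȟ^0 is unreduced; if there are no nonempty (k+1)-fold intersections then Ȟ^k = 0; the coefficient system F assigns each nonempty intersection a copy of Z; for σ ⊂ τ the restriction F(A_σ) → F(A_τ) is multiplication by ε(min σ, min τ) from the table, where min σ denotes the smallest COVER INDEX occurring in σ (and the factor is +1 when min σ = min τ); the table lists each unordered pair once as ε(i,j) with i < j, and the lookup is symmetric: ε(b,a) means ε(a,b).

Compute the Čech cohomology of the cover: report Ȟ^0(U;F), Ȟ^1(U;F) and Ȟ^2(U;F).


Ȟ^0 = 0, Ȟ^1 = Z/2, Ȟ^2 = 0

nerve simplices:
  A12={t1} A14={t7} A23={t4} A34={t8}
C dims 4,4; δ0: rk 4, SNF 1^3·2
degree 0: 4−4−0 = 0 → Ȟ^0 ≅ 0
degree 1: 4−0−4 = 0 plus torsion [2] → Ȟ^1 ≅ Z/2
degree 2: 0−0−0 = 0 → Ȟ^2 ≅ 0


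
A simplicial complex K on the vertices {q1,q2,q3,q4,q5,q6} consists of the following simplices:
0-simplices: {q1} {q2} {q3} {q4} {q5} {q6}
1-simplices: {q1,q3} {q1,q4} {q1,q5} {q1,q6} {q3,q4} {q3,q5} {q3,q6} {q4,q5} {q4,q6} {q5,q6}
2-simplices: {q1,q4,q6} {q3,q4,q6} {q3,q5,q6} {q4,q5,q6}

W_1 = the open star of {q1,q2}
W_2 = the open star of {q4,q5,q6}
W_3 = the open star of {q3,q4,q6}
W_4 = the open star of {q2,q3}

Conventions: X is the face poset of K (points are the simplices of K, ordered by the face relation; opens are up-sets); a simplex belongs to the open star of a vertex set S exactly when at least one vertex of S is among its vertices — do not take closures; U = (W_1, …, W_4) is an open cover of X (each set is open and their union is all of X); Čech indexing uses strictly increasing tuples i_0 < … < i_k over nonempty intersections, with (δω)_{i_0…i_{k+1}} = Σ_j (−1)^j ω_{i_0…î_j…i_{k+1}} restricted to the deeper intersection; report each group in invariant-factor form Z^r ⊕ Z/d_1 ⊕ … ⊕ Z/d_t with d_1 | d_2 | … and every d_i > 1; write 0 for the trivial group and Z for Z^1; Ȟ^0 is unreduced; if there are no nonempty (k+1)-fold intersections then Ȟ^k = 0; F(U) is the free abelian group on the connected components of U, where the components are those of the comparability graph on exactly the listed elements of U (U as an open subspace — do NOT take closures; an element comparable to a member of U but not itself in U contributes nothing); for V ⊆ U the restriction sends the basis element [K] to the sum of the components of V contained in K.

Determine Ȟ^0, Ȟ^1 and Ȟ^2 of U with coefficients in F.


cover nerve:
  W1={{q1},{q2},{q1,q3},{q1,q4},{q1,q5},{q1,q6},{q1,q4,q6}} W2={{q4},{q5},{q6},{q1,q4},{q1,q5},{q1,q6},{q3,q4},{q3,q5},{q3,q6},{q4,q5},{q4,q6},{q5,q6},{q1,q4,q6},{q3,q4,q6},{q3,q5,q6},{q4,q5,q6}} W3={{q3},{q4},{q6},{q1,q3},{q1,q4},{q1,q6},{q3,q4},{q3,q5},{q3,q6},{q4,q5},{q4,q6},{q5,q6},{q1,q4,q6},{q3,q4,q6},{q3,q5,q6},{q4,q5,q6}} W4={{q2},{q3},{q1,q3},{q3,q4},{q3,q5},{q3,q6},{q3,q4,q6},{q3,q5,q6}}
  W12={{q1,q4},{q1,q5},{q1,q6},{q1,q4,q6}} W13={{q1,q3},{q1,q4},{q1,q6},{q1,q4,q6}} W14={{q2},{q1,q3}} W23={{q4},{q6},{q1,q4},{q1,q6},{q3,q4},{q3,q5},{q3,q6},{q4,q5},{q4,q6},{q5,q6},{q1,q4,q6},{q3,q4,q6},{q3,q5,q6},{q4,q5,q6}} W24={{q3,q4},{q3,q5},{q3,q6},{q3,q4,q6},{q3,q5,q6}} W34={{q3},{q1,q3},{q3,q4},{q3,q5},{q3,q6},{q3,q4,q6},{q3,q5,q6}}
  W123={{q1,q4},{q1,q6},{q1,q4,q6}} W134={{q1,q3}} W234={{q3,q4},{q3,q5},{q3,q6},{q3,q4,q6},{q3,q5,q6}}
components per intersection:
  W1: {{q1},{q1,q3},{q1,q4},{q1,q5},{q1,q6},{q1,q4,q6}} {{q2}}
  W2: {{q4},{q5},{q6},{q1,q4},{q1,q5},{q1,q6},{q3,q4},{q3,q5},{q3,q6},{q4,q5},{q4,q6},{q5,q6},{q1,q4,q6},{q3,q4,q6},{q3,q5,q6},{q4,q5,q6}}
  W3: {{q3},{q4},{q6},{q1,q3},{q1,q4},{q1,q6},{q3,q4},{q3,q5},{q3,q6},{q4,q5},{q4,q6},{q5,q6},{q1,q4,q6},{q3,q4,q6},{q3,q5,q6},{q4,q5,q6}}
  W4: {{q2}} {{q3},{q1,q3},{q3,q4},{q3,q5},{q3,q6},{q3,q4,q6},{q3,q5,q6}}
  W12: {{q1,q4},{q1,q6},{q1,q4,q6}} {{q1,q5}}
  W13: {{q1,q3}} {{q1,q4},{q1,q6},{q1,q4,q6}}
  W14: {{q2}} {{q1,q3}}
  W23: {{q4},{q6},{q1,q4},{q1,q6},{q3,q4},{q3,q5},{q3,q6},{q4,q5},{q4,q6},{q5,q6},{q1,q4,q6},{q3,q4,q6},{q3,q5,q6},{q4,q5,q6}}
  W24: {{q3,q4},{q3,q5},{q3,q6},{q3,q4,q6},{q3,q5,q6}}
  W34: {{q3},{q1,q3},{q3,q4},{q3,q5},{q3,q6},{q3,q4,q6},{q3,q5,q6}}
  W123: {{q1,q4},{q1,q6},{q1,q4,q6}}
  W134: {{q1,q3}}
  W234: {{q3,q4},{q3,q5},{q3,q6},{q3,q4,q6},{q3,q5,q6}}
C dims 6,9,3; δ0: rk 4, SNF 1^4; δ1: rk 3, SNF 1^3
Ȟ^0: (6−4)−0=2 ⇒ Z^2
Ȟ^1: (9−3)−4=2 ⇒ Z^2
Ȟ^2: (3−0)−3=0 ⇒ 0

Ȟ^0 ≅ Z^2, Ȟ^1 ≅ Z^2, Ȟ^2 ≅ 0


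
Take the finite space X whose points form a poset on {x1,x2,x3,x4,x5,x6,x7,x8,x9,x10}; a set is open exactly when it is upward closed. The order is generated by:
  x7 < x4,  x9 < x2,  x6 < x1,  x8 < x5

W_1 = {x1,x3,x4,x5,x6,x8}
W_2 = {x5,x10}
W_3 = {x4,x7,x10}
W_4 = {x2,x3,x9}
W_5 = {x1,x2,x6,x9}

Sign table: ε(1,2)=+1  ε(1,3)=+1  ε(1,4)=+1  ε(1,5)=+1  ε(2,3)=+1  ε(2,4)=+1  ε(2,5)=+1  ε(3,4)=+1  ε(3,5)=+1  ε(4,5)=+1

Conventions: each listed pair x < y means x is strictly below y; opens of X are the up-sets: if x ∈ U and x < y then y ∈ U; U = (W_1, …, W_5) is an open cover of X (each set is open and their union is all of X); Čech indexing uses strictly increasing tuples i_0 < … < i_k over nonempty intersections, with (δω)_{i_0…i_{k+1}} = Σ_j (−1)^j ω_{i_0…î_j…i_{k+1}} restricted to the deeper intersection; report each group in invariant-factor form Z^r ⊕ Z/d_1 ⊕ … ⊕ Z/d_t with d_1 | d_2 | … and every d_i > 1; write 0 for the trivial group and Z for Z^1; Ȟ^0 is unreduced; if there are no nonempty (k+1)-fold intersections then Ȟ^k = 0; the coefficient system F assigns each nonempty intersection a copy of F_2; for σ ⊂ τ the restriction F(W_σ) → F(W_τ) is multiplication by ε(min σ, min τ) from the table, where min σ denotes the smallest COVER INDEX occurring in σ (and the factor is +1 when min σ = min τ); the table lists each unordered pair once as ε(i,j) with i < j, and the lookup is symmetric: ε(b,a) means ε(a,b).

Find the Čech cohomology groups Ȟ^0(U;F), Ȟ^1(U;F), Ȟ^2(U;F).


Ȟ^0(U;F) ≅ Z/2, Ȟ^1(U;F) ≅ Z/2 ⊕ Z/2, Ȟ^2(U;F) ≅ 0

nerve of the cover:
  W12={x5} W13={x4} W14={x3} W15={x1,x6} W23={x10} W45={x2,x9}
C dims 5,6; δ0: rk_F2 4
Ȟ^0 = (5 − 4) − 0 = 1, so Ȟ^0 ≅ Z/2
Ȟ^1 = (6 − 0) − 4 = 2, so Ȟ^1 ≅ Z/2 ⊕ Z/2
Ȟ^2 = (0 − 0) − 0 = 0, so Ȟ^2 ≅ 0


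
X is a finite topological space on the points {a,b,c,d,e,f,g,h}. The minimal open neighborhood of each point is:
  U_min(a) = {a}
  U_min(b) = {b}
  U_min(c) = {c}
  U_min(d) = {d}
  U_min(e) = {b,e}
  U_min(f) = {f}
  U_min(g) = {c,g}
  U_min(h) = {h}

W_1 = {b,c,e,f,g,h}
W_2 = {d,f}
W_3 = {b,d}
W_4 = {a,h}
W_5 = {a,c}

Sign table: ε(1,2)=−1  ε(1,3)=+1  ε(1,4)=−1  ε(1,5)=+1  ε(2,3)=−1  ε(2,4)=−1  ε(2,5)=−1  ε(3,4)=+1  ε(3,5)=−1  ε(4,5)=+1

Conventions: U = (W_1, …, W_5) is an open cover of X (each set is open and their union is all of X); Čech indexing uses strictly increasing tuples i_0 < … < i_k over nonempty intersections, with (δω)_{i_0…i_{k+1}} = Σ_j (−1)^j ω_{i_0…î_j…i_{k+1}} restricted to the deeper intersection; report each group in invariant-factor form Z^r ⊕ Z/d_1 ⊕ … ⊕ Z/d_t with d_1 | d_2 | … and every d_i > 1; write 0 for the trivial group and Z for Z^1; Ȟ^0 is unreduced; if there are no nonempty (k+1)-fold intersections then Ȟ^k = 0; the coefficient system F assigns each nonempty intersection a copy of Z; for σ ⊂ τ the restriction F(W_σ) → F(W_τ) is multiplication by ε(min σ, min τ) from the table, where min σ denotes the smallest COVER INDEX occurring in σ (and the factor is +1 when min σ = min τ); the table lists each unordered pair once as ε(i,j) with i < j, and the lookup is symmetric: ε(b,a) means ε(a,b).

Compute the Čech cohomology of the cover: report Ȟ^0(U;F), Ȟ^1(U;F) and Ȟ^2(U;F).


Ȟ^0 = 0,  Ȟ^1 = Z ⊕ Z/2,  Ȟ^2 = 0

nonempty intersections:
  W12={f} W13={b} W14={h} W15={c} W23={d} W45={a}
C dims 5,6; δ0: rk 5, SNF 1^4·2
Ȟ^0: (5−5)−0=0 ⇒ 0
Ȟ^1: (6−0)−5=1 plus torsion [2] ⇒ Z ⊕ Z/2
Ȟ^2: (0−0)−0=0 ⇒ 0
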